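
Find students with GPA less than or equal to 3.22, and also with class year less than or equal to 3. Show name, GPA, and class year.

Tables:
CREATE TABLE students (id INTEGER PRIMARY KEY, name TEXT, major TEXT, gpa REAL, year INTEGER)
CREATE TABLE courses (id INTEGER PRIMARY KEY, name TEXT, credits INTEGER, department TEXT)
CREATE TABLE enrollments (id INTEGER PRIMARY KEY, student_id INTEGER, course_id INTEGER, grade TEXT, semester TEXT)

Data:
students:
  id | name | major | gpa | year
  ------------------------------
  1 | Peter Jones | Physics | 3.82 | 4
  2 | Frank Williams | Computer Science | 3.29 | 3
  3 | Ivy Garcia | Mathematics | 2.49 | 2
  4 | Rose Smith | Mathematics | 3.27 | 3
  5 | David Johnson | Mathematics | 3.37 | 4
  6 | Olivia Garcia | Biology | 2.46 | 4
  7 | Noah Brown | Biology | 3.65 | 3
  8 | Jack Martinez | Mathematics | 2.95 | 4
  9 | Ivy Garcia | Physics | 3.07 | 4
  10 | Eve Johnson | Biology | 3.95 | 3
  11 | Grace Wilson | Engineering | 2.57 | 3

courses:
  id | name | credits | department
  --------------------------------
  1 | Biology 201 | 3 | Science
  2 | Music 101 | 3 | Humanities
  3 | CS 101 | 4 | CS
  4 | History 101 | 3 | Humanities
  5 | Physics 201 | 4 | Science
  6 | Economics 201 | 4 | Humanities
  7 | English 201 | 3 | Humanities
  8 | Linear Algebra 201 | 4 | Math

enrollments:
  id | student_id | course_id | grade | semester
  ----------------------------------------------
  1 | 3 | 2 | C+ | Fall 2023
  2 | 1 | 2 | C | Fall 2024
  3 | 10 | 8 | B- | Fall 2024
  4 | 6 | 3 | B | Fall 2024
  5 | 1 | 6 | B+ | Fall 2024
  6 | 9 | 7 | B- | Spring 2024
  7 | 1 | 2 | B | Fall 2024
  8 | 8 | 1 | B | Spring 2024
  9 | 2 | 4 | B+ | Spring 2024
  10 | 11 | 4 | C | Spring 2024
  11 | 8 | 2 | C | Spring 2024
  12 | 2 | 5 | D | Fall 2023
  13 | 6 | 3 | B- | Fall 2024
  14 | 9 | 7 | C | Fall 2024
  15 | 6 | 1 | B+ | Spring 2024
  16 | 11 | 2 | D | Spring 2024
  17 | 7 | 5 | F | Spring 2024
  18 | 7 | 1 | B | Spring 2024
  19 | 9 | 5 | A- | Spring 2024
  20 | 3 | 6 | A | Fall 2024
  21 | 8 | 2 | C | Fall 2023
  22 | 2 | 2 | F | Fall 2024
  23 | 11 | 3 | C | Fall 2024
SELECT name, gpa, year FROM students WHERE gpa <= 3.22 AND year <= 3

Execution result:
name | gpa | year
Ivy Garcia | 2.49 | 2
Grace Wilson | 2.57 | 3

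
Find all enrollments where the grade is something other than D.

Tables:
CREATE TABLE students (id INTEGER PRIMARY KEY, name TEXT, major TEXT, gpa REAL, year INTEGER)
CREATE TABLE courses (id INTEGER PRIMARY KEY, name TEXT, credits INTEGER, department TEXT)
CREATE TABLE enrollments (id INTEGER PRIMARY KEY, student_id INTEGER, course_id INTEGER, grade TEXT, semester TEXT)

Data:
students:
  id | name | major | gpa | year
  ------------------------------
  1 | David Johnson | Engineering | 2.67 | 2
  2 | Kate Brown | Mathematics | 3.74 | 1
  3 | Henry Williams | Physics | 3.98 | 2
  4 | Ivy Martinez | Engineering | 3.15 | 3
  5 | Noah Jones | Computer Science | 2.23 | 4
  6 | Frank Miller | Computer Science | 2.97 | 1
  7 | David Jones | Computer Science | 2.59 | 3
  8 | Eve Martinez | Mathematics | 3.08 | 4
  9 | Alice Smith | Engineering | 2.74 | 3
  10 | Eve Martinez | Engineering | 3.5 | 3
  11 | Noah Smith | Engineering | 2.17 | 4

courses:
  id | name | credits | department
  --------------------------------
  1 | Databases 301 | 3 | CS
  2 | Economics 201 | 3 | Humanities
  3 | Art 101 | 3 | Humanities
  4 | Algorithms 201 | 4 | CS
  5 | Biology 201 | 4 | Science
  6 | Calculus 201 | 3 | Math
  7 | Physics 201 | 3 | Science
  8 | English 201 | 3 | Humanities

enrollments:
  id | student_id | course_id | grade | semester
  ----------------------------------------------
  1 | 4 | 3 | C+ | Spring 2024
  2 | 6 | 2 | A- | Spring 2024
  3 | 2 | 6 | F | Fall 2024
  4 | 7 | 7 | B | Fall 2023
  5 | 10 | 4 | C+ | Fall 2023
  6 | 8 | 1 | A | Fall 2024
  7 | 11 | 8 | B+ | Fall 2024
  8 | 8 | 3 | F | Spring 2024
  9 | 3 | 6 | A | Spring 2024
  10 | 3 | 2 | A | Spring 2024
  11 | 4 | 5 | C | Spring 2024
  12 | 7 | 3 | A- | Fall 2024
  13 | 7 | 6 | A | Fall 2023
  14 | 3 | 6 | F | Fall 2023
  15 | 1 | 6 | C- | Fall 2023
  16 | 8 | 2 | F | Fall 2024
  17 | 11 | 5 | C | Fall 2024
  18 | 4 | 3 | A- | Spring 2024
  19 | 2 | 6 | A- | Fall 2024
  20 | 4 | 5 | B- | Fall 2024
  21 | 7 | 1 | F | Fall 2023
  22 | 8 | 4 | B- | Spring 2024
SELECT id, grade FROM enrollments WHERE grade <> 'D'

Execution result:
id | grade
1 | C+
2 | A-
3 | F
4 | B
5 | C+
6 | A
7 | B+
8 | F
9 | A
10 | A
11 | C
12 | A-
13 | A
14 | F
15 | C-
16 | F
17 | C
18 | A-
19 | A-
20 | B-
21 | F
22 | B-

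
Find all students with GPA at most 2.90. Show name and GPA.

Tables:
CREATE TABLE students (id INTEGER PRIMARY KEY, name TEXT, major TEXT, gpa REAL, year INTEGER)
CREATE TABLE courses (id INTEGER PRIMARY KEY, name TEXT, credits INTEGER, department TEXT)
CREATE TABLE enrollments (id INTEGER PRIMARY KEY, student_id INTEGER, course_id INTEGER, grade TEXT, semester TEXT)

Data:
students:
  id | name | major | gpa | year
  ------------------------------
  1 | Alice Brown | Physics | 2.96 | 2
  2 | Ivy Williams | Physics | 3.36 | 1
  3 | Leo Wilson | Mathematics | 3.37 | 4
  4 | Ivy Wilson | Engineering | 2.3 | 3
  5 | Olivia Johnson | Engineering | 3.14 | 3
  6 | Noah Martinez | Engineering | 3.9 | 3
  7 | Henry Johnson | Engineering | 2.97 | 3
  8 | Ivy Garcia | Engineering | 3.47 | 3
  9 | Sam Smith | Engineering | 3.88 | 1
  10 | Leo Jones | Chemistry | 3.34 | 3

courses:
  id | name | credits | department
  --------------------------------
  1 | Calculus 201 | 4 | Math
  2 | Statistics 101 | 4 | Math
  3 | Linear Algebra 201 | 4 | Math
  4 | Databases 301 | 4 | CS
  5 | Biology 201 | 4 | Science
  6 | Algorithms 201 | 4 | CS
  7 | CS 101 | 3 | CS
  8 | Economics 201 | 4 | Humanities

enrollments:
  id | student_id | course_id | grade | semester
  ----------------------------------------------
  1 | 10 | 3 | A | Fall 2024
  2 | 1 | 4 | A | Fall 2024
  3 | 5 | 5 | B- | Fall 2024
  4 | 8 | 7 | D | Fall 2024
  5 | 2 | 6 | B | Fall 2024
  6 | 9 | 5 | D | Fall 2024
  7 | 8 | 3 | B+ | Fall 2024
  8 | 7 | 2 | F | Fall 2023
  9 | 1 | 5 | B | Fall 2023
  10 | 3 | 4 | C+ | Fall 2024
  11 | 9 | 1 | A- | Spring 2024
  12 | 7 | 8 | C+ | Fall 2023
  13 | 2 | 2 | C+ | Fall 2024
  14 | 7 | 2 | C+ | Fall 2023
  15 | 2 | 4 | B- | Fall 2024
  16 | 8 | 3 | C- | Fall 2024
SELECT name, gpa FROM students WHERE gpa <= 2.9

Execution result:
name | gpa
Ivy Wilson | 2.30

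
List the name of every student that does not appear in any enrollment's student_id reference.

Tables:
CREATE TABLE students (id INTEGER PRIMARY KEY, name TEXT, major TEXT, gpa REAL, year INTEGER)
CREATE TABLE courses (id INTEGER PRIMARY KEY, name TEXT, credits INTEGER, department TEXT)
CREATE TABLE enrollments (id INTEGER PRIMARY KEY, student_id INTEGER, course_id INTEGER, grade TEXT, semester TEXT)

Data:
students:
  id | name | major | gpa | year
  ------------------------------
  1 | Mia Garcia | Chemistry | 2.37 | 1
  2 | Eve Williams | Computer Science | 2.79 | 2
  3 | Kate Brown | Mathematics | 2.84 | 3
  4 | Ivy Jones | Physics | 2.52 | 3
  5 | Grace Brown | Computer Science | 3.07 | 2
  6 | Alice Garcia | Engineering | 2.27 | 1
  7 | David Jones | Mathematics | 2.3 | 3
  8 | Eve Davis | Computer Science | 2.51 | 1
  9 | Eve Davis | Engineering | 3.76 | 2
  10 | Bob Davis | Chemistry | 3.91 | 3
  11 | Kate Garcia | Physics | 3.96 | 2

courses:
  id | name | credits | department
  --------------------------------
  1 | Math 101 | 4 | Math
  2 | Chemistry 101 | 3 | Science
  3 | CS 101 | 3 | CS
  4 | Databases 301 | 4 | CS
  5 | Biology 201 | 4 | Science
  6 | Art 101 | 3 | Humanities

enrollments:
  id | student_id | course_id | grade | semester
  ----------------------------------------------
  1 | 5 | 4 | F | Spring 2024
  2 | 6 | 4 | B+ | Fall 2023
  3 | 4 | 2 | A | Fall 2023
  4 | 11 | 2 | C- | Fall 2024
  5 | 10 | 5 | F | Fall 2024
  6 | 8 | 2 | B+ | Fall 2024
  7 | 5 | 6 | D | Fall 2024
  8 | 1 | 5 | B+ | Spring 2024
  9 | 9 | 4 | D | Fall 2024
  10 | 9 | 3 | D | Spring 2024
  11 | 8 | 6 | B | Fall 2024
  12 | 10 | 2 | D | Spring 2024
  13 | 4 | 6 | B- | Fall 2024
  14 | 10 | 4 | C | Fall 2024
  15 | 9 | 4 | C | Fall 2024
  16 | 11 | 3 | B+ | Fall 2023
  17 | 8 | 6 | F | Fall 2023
SELECT p.name FROM students p LEFT JOIN enrollments c ON c.student_id = p.id WHERE c.id IS NULL

Execution result:
name
Eve Williams
Kate Brown
David Jones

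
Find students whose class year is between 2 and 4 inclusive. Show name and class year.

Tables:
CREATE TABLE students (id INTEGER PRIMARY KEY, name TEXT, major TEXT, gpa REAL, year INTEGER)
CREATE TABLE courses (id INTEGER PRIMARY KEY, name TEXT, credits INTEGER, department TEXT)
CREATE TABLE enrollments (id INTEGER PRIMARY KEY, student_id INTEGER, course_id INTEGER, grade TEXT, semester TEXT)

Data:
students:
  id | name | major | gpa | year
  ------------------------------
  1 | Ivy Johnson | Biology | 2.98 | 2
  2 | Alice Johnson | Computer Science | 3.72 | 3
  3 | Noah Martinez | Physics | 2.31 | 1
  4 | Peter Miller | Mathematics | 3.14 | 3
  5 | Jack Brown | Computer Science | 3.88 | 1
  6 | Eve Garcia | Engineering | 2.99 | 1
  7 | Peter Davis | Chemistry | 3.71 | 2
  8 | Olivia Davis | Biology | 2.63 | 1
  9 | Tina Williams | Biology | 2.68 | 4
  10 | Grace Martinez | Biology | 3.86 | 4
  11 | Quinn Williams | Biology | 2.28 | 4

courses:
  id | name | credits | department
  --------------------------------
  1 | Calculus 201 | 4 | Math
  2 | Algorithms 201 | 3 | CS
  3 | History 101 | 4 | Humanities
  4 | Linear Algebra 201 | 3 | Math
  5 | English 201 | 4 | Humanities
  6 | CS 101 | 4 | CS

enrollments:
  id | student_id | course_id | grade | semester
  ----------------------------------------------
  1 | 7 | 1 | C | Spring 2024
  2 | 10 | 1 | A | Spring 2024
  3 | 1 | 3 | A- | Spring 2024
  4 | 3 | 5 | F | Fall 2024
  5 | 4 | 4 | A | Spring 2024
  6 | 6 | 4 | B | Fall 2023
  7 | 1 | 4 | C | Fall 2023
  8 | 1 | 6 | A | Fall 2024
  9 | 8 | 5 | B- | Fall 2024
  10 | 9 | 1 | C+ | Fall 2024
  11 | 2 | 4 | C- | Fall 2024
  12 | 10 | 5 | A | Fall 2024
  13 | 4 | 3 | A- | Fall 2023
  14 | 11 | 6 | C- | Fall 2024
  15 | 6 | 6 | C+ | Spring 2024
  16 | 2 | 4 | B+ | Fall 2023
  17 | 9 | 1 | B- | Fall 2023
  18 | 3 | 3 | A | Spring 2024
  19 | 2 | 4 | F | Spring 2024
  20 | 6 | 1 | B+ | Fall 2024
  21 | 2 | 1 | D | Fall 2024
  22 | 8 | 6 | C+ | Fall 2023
SELECT name, year FROM students WHERE year BETWEEN 2 AND 4

Execution result:
name | year
Ivy Johnson | 2
Alice Johnson | 3
Peter Miller | 3
Peter Davis | 2
Tina Williams | 4
Grace Martinez | 4
Quinn Williams | 4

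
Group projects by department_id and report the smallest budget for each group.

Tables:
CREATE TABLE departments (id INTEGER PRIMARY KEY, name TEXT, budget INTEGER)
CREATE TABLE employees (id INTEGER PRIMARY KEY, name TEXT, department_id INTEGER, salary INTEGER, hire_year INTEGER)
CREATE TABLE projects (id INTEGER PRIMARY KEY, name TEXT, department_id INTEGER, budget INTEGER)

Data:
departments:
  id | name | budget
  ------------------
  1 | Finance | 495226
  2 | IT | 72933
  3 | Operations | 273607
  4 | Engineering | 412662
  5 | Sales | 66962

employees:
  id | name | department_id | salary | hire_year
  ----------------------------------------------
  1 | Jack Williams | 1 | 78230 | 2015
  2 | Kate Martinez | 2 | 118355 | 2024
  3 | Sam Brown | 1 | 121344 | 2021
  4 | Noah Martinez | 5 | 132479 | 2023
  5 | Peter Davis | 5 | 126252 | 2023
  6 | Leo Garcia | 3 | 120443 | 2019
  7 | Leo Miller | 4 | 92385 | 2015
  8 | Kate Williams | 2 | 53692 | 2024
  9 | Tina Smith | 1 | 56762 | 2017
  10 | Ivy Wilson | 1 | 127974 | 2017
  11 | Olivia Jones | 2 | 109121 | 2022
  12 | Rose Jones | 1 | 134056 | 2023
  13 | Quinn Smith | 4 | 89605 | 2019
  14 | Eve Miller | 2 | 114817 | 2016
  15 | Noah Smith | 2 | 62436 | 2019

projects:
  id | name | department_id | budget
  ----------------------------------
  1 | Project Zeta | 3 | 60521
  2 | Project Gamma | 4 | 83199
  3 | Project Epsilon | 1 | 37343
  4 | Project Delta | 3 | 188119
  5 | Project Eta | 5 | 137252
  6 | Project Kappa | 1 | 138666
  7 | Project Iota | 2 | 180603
SELECT department_id, MIN(budget) AS min_budget FROM projects GROUP BY department_id

Execution result:
department_id | min_budget
1 | 37343
2 | 180603
3 | 60521
4 | 83199
5 | 137252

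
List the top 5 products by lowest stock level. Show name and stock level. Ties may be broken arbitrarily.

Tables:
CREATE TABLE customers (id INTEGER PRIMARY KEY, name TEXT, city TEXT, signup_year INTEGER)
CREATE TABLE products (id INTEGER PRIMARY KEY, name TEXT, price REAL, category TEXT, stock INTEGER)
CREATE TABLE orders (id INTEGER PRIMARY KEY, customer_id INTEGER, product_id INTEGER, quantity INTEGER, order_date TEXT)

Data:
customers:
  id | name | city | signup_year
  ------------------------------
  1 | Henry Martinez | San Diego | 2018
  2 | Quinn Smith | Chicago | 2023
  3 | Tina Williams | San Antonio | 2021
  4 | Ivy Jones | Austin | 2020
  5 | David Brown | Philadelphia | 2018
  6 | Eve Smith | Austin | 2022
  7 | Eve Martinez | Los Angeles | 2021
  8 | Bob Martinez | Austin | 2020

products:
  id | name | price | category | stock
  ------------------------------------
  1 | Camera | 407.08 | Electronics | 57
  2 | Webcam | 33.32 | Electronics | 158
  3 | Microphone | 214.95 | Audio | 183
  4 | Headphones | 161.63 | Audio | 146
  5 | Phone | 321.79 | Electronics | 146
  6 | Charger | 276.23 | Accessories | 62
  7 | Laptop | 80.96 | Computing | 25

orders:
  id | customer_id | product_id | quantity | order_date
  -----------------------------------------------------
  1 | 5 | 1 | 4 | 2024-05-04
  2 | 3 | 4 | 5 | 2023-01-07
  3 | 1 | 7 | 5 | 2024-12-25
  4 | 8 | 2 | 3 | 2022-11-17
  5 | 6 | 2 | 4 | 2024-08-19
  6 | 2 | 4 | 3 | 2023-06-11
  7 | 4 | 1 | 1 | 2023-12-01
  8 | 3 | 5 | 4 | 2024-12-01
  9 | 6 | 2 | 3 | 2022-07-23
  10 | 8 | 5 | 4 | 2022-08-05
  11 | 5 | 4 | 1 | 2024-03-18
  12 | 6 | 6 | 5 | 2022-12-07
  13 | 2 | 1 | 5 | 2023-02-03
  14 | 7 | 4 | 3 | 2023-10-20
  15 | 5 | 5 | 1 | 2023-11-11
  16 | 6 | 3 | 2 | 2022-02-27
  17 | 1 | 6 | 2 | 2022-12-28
SELECT name, stock FROM products ORDER BY stock ASC LIMIT 5

Execution result:
name | stock
Laptop | 25
Camera | 57
Charger | 62
Headphones | 146
Phone | 146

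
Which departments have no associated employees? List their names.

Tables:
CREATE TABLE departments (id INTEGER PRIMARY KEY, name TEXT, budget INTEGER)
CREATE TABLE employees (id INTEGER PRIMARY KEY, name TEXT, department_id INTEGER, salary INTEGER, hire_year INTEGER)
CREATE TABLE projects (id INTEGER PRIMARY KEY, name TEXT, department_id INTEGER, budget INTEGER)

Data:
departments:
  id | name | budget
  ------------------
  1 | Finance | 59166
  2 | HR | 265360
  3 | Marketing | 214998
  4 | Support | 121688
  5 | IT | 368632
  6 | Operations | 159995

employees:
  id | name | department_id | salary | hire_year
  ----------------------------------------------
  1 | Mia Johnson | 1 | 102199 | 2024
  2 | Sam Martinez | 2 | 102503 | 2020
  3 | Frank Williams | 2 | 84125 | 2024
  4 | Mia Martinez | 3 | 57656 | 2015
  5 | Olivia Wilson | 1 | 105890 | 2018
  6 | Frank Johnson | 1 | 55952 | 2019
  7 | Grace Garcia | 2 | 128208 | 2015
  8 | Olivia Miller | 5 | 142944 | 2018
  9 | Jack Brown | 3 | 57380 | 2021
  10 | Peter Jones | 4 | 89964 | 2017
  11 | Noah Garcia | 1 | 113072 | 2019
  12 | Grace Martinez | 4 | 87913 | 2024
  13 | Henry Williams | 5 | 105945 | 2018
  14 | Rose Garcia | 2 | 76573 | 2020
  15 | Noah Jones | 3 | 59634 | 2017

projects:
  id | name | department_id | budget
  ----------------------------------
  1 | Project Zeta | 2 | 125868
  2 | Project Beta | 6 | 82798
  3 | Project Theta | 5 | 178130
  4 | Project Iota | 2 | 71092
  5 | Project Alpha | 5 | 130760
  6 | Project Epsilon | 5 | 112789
SELECT p.name FROM departments p LEFT JOIN employees c ON c.department_id = p.id WHERE c.id IS NULL

Execution result:
Operations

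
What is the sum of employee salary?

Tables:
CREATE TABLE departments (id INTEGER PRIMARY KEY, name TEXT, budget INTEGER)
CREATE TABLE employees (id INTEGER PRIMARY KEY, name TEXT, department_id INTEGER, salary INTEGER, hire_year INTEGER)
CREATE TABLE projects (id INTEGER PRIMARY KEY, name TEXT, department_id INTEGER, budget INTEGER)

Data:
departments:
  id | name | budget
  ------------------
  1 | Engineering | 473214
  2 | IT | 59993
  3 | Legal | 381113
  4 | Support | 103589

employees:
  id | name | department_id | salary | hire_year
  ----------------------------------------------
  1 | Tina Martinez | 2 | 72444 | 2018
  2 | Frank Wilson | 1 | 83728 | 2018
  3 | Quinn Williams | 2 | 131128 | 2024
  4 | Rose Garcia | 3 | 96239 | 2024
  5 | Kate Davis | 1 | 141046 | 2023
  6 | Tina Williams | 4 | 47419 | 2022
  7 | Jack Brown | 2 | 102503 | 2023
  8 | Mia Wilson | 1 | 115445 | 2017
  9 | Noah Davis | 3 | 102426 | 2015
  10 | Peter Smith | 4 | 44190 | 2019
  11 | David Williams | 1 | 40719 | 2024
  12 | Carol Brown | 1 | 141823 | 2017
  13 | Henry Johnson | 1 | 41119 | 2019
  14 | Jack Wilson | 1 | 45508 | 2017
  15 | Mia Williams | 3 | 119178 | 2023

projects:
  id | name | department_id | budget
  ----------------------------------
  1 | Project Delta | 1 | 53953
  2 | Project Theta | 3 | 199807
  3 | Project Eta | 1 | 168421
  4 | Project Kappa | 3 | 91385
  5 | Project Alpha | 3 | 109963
SELECT SUM(salary) FROM employees

Execution result:
1324915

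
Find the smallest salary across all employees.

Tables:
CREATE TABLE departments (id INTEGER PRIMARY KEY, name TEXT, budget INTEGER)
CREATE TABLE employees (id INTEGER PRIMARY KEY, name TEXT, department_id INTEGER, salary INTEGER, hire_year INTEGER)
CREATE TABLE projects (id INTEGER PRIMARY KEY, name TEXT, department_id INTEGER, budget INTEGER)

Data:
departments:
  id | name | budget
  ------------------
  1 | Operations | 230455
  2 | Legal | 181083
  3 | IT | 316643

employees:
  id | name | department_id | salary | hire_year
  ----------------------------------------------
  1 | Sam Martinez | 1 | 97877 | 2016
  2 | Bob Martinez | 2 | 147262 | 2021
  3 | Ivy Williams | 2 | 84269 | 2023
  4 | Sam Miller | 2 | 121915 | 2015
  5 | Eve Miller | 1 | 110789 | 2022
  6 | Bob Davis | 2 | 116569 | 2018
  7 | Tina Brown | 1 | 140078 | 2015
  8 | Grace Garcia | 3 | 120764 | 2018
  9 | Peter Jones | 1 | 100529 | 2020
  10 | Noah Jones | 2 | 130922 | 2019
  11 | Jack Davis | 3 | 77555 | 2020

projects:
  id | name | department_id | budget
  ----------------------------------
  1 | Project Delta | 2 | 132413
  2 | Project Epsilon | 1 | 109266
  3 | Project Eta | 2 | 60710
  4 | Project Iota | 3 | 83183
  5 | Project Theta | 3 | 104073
SELECT MIN(salary) FROM employees

Execution result:
77555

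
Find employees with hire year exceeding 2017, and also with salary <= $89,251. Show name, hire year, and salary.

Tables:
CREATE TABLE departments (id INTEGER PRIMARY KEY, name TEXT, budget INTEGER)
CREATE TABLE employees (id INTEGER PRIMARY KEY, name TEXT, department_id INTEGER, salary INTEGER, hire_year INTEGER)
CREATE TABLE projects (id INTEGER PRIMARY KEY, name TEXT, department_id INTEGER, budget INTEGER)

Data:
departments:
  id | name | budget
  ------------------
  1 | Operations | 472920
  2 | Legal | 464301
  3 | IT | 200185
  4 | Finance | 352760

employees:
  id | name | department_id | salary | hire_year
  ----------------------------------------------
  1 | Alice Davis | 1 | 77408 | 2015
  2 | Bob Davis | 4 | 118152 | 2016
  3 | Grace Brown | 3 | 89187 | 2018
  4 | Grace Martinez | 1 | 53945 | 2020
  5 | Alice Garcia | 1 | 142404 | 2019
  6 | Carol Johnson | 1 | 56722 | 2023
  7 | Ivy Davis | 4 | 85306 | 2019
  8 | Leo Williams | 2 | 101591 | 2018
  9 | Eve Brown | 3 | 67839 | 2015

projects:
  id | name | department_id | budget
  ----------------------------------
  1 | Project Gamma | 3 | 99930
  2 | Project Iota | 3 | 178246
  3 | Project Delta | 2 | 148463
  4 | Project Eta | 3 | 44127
SELECT name, hire_year, salary FROM employees WHERE hire_year > 2017 AND salary <= 89251

Execution result:
name | hire_year | salary
Grace Brown | 2018 | 89187
Grace Martinez | 2020 | 53945
Carol Johnson | 2023 | 56722
Ivy Davis | 2019 | 85306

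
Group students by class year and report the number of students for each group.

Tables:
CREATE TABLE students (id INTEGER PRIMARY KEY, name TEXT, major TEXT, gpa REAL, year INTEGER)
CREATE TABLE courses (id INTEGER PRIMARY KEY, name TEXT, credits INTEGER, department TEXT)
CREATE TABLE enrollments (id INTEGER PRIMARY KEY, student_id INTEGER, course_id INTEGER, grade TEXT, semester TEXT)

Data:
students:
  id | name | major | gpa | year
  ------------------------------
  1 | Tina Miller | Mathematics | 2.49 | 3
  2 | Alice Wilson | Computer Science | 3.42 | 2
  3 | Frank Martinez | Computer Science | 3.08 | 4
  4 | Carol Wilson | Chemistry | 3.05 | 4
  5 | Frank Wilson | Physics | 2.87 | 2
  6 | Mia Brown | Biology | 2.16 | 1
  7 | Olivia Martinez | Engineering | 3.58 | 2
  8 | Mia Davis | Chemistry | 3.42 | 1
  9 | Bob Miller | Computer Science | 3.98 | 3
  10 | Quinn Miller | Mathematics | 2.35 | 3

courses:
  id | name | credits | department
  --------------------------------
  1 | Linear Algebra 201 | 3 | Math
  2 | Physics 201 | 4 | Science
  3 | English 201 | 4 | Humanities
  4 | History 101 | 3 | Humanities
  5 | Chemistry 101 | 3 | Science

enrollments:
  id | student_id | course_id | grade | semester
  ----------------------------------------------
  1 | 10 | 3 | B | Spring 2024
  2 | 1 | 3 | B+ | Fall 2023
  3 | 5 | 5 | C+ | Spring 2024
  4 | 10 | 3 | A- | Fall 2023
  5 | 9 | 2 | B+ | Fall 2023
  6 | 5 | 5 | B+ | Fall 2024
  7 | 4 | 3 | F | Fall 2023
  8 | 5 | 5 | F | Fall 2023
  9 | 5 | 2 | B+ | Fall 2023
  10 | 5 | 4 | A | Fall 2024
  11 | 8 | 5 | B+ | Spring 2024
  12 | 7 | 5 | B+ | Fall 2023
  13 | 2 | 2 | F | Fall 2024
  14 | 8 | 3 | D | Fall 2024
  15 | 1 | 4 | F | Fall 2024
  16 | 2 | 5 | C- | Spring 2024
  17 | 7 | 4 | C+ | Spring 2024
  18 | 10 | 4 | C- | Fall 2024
SELECT year, COUNT(*) AS n FROM students GROUP BY year

Execution result:
year | n
1 | 2
2 | 3
3 | 3
4 | 2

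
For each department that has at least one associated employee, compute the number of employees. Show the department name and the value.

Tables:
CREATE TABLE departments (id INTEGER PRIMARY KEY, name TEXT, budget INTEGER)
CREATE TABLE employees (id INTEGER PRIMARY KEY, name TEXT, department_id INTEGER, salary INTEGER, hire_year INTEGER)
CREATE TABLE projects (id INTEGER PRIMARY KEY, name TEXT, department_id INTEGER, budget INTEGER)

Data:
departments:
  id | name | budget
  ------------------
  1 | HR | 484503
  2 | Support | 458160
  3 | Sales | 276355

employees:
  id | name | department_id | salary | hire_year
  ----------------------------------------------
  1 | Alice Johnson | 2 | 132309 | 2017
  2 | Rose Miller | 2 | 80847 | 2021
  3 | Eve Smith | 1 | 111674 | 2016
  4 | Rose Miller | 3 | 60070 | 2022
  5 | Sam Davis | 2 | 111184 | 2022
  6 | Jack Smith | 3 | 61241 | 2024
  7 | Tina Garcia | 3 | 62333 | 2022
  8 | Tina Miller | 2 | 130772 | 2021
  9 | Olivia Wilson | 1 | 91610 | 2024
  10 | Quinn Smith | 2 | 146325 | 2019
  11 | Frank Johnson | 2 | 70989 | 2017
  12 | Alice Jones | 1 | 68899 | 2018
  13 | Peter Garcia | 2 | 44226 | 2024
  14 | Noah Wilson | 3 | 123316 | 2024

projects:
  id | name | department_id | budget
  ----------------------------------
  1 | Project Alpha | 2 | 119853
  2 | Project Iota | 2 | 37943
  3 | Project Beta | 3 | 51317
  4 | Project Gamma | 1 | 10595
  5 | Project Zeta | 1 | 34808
SELECT p.name, COUNT(*) AS n FROM employees c JOIN departments p ON c.department_id = p.id GROUP BY p.id, p.name

Execution result:
name | n
HR | 3
Support | 7
Sales | 4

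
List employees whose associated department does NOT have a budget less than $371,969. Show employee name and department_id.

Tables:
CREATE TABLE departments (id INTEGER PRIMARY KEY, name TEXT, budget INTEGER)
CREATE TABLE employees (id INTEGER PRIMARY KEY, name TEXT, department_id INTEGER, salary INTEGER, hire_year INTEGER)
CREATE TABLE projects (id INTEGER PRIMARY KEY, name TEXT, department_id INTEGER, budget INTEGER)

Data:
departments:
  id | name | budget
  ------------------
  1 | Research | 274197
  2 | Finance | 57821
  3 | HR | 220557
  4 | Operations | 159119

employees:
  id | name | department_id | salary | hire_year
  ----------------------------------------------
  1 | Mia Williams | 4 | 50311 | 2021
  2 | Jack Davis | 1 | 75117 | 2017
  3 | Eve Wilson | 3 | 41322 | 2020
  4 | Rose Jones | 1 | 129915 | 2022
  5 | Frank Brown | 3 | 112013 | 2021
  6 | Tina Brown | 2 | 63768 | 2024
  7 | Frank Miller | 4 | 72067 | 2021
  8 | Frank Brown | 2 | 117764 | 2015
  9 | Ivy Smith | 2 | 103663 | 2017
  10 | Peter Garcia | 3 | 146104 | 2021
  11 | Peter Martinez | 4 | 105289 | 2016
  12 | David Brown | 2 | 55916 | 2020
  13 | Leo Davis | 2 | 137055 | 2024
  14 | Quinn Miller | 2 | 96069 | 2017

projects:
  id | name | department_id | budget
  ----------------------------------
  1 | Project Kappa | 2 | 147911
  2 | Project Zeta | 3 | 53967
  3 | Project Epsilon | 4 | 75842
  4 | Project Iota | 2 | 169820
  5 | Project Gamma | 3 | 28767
SELECT name, department_id FROM employees WHERE department_id NOT IN (SELECT id FROM departments WHERE budget < 371969)

Execution result:
(no rows)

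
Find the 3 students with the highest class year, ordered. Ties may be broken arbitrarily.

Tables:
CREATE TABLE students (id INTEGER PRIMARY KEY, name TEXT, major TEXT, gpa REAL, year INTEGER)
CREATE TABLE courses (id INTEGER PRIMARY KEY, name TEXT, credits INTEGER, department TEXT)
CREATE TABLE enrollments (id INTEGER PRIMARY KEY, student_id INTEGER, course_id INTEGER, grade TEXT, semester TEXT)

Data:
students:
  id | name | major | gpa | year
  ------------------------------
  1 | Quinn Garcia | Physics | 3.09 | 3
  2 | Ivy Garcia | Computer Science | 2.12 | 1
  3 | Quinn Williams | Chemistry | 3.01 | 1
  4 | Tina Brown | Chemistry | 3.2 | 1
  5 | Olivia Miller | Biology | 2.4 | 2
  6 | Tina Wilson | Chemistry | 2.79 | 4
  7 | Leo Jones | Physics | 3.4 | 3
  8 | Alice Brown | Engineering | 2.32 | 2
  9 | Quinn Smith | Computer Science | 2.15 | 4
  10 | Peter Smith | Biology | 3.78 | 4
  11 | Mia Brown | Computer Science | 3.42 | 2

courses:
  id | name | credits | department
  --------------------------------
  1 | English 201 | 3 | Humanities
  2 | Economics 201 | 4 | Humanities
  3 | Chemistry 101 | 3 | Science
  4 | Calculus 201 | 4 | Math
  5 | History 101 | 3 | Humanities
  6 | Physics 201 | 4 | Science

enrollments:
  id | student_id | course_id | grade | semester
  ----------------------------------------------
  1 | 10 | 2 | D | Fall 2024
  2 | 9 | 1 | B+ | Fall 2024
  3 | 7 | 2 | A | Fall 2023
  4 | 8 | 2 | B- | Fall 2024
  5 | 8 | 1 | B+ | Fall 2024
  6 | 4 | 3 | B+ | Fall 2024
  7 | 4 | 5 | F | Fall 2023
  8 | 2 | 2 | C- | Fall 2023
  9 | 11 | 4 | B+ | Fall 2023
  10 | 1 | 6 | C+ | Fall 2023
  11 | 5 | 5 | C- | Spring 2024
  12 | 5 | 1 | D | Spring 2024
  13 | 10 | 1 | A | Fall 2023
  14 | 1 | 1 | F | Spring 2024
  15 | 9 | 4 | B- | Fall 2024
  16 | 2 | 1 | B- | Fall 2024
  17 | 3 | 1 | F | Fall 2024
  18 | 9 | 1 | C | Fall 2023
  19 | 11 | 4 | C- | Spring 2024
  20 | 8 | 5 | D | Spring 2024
SELECT name, year FROM students ORDER BY year DESC LIMIT 3

Execution result:
name | year
Tina Wilson | 4
Quinn Smith | 4
Peter Smith | 4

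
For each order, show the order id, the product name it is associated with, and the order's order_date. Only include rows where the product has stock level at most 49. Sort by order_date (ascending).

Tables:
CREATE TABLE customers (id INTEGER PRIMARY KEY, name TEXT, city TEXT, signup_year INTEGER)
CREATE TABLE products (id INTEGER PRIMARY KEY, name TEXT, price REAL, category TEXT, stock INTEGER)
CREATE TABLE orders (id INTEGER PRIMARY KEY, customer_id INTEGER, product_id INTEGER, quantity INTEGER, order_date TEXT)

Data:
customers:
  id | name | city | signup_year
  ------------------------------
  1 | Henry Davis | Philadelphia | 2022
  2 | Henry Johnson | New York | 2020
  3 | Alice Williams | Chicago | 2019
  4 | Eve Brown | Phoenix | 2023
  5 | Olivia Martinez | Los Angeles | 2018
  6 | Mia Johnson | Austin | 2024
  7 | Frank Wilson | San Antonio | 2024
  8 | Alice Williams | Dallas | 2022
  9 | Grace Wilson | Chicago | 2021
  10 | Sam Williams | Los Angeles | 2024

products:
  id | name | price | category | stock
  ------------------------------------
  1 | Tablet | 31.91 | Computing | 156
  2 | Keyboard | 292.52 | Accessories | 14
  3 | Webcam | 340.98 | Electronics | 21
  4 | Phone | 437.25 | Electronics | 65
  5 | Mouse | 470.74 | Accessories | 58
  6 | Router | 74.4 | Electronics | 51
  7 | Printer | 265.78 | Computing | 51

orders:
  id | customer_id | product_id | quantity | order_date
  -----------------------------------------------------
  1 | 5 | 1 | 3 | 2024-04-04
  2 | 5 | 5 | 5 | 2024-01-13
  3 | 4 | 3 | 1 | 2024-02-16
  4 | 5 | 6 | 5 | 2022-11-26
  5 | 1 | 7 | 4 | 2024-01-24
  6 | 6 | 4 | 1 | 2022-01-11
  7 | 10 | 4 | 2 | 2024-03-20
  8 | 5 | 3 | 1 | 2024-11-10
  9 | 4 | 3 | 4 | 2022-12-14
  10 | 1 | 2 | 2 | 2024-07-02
SELECT c.id, p.name AS product, c.order_date FROM orders c JOIN products p ON c.product_id = p.id WHERE p.stock <= 49 ORDER BY c.order_date ASC

Execution result:
id | product | order_date
9 | Webcam | 2022-12-14
3 | Webcam | 2024-02-16
10 | Keyboard | 2024-07-02
8 | Webcam | 2024-11-10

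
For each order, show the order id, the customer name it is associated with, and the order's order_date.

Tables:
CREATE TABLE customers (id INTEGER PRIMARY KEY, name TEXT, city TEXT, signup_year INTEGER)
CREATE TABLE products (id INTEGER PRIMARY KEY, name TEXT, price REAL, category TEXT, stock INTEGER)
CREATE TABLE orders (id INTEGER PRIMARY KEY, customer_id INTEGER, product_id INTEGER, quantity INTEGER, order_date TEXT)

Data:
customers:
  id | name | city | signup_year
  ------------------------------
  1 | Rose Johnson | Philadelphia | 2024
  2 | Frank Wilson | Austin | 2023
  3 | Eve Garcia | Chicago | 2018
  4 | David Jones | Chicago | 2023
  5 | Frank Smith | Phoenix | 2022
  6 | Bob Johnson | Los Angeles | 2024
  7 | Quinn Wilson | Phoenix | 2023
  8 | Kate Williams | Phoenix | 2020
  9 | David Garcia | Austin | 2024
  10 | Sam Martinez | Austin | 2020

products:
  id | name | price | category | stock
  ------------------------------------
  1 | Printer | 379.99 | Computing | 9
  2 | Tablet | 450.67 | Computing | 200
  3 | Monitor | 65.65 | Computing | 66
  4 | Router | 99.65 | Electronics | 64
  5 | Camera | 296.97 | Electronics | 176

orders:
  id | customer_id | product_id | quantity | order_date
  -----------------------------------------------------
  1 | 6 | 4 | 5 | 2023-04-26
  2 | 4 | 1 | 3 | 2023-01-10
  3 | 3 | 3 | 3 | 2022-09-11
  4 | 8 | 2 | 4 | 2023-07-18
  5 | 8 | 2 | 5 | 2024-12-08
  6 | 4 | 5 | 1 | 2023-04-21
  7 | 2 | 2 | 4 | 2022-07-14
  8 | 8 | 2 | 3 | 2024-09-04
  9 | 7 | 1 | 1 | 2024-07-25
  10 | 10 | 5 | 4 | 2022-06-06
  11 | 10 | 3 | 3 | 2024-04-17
SELECT c.id, p.name AS customer, c.order_date FROM orders c JOIN customers p ON c.customer_id = p.id

Execution result:
id | customer | order_date
1 | Bob Johnson | 2023-04-26
2 | David Jones | 2023-01-10
3 | Eve Garcia | 2022-09-11
4 | Kate Williams | 2023-07-18
5 | Kate Williams | 2024-12-08
6 | David Jones | 2023-04-21
7 | Frank Wilson | 2022-07-14
8 | Kate Williams | 2024-09-04
9 | Quinn Wilson | 2024-07-25
10 | Sam Martinez | 2022-06-06
11 | Sam Martinez | 2024-04-17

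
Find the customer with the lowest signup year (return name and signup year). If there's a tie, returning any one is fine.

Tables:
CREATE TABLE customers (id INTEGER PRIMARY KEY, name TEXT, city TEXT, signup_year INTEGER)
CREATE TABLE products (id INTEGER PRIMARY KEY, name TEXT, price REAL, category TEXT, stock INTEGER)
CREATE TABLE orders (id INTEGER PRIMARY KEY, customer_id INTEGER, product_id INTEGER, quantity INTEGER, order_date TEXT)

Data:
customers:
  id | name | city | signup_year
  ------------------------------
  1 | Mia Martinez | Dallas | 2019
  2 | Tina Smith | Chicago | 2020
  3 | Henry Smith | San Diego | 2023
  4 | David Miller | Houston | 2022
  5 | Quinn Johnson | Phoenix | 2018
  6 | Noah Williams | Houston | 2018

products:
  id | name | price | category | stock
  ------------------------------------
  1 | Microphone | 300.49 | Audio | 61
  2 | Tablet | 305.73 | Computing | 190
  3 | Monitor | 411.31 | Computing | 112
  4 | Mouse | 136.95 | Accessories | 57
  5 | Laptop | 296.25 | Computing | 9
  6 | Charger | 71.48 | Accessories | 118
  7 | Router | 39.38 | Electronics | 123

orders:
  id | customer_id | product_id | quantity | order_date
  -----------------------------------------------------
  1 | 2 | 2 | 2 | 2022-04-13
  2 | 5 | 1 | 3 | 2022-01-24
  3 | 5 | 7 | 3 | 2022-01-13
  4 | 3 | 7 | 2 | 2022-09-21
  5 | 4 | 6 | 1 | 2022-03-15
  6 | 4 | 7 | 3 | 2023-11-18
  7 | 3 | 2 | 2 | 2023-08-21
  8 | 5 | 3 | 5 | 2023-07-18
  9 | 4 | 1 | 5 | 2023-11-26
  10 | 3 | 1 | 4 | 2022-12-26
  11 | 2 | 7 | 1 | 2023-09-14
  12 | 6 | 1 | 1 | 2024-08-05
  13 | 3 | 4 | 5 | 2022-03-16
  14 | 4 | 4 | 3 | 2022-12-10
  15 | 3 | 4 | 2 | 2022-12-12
SELECT name, signup_year FROM customers ORDER BY signup_year ASC LIMIT 1

Execution result:
name | signup_year
Quinn Johnson | 2018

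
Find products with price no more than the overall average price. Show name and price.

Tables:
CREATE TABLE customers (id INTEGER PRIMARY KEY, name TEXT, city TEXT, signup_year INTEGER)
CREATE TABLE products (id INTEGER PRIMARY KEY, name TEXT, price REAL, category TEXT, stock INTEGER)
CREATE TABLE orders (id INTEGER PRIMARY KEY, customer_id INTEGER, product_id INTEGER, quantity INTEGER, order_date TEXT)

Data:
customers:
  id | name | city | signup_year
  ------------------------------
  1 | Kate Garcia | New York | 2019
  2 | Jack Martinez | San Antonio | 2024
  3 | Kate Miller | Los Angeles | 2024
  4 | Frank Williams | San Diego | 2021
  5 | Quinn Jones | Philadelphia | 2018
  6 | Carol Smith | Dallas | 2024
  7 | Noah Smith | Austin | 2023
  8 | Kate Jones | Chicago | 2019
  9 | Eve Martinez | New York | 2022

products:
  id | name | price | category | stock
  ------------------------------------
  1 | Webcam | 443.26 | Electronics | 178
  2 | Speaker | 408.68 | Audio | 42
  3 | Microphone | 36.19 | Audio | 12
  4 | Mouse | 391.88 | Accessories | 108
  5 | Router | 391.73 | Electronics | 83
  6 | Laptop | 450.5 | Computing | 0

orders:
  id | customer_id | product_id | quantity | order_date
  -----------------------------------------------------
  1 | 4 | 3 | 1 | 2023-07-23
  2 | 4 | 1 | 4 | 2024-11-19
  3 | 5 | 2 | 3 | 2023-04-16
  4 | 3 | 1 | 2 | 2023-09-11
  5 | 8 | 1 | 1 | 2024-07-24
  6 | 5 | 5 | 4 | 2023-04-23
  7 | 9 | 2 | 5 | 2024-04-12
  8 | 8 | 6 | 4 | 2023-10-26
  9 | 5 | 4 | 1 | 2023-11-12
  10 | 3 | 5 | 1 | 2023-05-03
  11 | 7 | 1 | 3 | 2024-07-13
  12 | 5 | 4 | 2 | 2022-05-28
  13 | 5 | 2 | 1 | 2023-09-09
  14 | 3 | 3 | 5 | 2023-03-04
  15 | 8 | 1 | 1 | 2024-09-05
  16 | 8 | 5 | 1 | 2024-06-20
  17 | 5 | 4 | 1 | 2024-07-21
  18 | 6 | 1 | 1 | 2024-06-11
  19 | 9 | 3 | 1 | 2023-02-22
SELECT name, price FROM products WHERE price <= (SELECT AVG(price) FROM products)

Execution result:
name | price
Microphone | 36.19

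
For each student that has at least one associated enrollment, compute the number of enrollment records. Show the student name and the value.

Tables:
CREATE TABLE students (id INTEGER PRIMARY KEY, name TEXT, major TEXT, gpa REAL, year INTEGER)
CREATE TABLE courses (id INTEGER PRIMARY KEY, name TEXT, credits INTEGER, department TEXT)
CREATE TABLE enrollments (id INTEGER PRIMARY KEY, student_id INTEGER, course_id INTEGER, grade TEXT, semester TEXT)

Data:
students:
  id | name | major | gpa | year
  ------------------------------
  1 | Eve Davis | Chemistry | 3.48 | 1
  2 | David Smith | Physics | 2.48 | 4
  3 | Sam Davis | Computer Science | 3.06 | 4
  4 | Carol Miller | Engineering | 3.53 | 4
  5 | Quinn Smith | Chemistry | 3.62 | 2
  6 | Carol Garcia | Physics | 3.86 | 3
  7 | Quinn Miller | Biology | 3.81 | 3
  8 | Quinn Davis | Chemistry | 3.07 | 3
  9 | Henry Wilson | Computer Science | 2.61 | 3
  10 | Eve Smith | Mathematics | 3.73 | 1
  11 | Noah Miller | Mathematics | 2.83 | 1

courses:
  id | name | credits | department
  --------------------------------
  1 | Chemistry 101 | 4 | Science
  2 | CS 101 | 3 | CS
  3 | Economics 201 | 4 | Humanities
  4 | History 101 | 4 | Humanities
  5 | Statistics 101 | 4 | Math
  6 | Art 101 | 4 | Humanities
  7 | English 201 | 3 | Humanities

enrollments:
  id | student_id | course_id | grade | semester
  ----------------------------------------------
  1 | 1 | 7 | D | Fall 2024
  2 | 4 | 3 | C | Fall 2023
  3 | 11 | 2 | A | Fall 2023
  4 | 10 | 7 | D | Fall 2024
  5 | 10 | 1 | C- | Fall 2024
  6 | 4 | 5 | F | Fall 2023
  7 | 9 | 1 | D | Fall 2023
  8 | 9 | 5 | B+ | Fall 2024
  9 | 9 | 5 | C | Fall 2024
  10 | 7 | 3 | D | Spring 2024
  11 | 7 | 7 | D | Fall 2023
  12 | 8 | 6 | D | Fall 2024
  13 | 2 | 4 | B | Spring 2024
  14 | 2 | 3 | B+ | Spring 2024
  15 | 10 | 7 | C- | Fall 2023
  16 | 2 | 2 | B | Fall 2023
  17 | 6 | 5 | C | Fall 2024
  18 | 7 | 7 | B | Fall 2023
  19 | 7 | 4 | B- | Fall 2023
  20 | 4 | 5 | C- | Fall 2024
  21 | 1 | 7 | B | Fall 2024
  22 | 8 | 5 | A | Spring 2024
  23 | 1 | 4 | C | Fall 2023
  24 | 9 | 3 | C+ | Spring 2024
SELECT p.name, COUNT(*) AS n FROM enrollments c JOIN students p ON c.student_id = p.id GROUP BY p.id, p.name

Execution result:
name | n
Eve Davis | 3
David Smith | 3
Carol Miller | 3
Carol Garcia | 1
Quinn Miller | 4
Quinn Davis | 2
Henry Wilson | 4
Eve Smith | 3
Noah Miller | 1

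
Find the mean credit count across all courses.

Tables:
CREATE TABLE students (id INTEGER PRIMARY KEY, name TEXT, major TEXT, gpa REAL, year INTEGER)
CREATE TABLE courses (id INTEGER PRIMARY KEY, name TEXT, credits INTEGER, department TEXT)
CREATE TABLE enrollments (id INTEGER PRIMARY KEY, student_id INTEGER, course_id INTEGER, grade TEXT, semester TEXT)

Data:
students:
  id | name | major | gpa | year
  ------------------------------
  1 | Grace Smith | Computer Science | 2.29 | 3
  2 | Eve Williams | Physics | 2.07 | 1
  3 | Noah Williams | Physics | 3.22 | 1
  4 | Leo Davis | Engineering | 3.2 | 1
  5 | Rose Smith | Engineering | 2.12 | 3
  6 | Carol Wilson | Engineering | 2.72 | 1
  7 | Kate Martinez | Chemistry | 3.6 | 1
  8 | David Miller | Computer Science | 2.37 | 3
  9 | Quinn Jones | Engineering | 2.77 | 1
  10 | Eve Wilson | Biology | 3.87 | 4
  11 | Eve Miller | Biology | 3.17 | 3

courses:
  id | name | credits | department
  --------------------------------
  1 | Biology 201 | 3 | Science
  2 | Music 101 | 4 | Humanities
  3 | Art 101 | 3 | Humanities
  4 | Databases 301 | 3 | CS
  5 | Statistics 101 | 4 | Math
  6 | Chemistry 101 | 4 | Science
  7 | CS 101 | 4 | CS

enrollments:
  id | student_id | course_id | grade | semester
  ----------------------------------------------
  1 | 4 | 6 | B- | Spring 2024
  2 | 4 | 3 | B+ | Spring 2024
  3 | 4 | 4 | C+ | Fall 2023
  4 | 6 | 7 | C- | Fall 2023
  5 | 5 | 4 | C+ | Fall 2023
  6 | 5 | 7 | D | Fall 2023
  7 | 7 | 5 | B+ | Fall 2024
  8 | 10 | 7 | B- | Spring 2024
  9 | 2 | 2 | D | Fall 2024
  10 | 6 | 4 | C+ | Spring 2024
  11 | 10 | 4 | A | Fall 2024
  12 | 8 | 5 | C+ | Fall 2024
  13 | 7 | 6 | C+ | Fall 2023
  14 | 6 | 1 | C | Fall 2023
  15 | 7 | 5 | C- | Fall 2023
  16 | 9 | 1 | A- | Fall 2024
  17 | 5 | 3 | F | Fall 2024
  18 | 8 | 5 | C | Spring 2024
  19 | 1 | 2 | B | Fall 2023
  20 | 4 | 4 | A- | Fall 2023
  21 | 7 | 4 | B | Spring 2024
SELECT AVG(credits) FROM courses

Execution result:
3.57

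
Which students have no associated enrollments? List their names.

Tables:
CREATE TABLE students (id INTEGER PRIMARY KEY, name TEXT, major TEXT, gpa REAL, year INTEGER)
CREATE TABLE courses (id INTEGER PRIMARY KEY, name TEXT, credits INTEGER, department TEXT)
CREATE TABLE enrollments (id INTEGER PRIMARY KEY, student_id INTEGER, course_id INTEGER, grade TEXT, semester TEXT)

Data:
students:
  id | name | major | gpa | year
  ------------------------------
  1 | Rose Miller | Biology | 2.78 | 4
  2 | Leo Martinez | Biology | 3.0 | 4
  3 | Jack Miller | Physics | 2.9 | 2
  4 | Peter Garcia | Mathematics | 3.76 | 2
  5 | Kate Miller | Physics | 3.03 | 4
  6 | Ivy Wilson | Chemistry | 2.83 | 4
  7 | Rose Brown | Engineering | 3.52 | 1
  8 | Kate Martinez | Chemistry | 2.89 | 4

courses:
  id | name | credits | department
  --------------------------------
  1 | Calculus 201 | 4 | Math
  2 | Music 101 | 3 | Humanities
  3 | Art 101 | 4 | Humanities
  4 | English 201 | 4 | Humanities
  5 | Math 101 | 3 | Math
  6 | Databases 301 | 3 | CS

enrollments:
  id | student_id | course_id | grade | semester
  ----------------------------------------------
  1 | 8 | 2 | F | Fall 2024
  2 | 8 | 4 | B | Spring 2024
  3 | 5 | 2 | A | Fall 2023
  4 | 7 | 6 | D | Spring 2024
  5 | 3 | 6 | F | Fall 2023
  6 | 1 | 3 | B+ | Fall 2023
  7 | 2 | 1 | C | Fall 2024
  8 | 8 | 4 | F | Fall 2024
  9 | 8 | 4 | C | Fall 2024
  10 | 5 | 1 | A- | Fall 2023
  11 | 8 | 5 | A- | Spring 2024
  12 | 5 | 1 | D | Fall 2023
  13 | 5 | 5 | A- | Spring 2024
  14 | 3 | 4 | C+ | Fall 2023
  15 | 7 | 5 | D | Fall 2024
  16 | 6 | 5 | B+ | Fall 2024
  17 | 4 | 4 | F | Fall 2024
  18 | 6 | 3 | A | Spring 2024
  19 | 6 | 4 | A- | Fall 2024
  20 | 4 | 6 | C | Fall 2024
SELECT p.name FROM students p LEFT JOIN enrollments c ON c.student_id = p.id WHERE c.id IS NULL

Execution result:
(no rows)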